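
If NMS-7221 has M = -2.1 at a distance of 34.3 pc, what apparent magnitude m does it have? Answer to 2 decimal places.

m = M + 5 log₁₀(d/10 pc) = -2.1 + 5 log₁₀(34.3/10)
  = -2.1 + 5 × 0.535 = -2.1 + 2.68 = 0.58.

0.58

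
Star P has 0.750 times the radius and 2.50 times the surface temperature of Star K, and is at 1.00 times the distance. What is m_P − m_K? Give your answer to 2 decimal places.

L_P/L_K = (0.750)²(2.50)⁴ = 21.97.
F_P/F_K = (L_P/L_K)/(d_P/d_K)² = 21.97/1.000 = 21.97.
m_P − m_K = −2.5 log₁₀(21.97) = -3.35.

-3.35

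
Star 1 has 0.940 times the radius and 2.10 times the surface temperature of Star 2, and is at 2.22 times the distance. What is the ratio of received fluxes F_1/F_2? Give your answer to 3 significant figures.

L_1/L_2 = (R_1/R_2)²(T_1/T_2)⁴ = (0.940)² × (2.10)⁴ = 17.18.
F_1/F_2 = (L_1/L_2)/(d_1/d_2)² = 17.18 / (2.22)² = 3.487.

3.49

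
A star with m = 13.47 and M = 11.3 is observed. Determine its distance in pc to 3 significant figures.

27.2 pc

m − M = 5 log₁₀(d/10 pc)
13.47 − (11.3) = 2.17 = 5 log₁₀(d/10)
d = 10 × 10^(2.17/5) = 10 × 10^0.434 = 27.16 pc.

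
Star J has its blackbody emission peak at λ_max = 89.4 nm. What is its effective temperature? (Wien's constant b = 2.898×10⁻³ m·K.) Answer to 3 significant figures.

3.24×10^4 K

T = b/λ_max = 2.898×10⁻³ / (89.4×10⁻⁹) = 3.242×10^4 K.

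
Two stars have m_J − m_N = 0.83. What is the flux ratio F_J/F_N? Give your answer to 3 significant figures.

F_J/F_N = 10^(−(m_J − m_N)/2.5) = 10^(-0.83/2.5) = 10^-0.332 = 0.4656.

0.466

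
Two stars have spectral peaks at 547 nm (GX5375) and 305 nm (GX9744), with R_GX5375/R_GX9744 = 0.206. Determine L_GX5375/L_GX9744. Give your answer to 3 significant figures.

0.00410

Wien's law gives T ∝ 1/λ_max, so T_GX5375/T_GX9744 = λ_GX9744/λ_GX5375 = 305/547 = 0.5576.
Then L ∝ R²T⁴ gives L_GX5375/L_GX9744 = (0.206)² × (0.5576)⁴ = 0.04244 × 0.09666 = 0.004102.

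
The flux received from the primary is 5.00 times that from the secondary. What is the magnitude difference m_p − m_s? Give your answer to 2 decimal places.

m_p − m_s = −2.5 log₁₀(F_p/F_s) = −2.5 log₁₀(5.00) = −2.5 × (0.699) = -1.747.

-1.75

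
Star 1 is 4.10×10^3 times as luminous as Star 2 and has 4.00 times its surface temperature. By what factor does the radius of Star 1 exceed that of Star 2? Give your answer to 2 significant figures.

L ∝ R²T⁴ gives R ∝ √L / T², so
R_1/R_2 = √(4.10×10^3) / (4.00)² = 64.03 / 16.00 = 4.002.

4.0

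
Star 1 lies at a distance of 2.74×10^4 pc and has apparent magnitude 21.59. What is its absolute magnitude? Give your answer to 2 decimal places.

4.40

M = m − 5 log₁₀(d/10 pc) = 21.59 − 5 log₁₀(2.74×10^4/10)
  = 21.59 − 5 × 3.438 = 21.59 − 17.19 = 4.40.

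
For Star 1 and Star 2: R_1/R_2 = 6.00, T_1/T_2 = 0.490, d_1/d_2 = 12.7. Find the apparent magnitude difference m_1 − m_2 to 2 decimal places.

L_1/L_2 = (6.00)²(0.490)⁴ = 2.075.
F_1/F_2 = (L_1/L_2)/(d_1/d_2)² = 2.075/161.3 = 0.01287.
m_1 − m_2 = −2.5 log₁₀(0.01287) = 4.73.

4.73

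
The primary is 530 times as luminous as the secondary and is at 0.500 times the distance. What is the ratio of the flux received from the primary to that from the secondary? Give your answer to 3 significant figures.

F = L/(4πd²), so F_p/F_s = (L_p/L_s) / (d_p/d_s)²
= 530 / (0.500)² = 530 / 0.2500 = 2120.

2.12×10^3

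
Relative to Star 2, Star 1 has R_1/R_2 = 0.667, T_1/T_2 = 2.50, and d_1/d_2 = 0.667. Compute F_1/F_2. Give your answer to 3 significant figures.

39.1

L_1/L_2 = (R_1/R_2)²(T_1/T_2)⁴ = (0.667)² × (2.50)⁴ = 17.38.
F_1/F_2 = (L_1/L_2)/(d_1/d_2)² = 17.38 / (0.667)² = 39.06.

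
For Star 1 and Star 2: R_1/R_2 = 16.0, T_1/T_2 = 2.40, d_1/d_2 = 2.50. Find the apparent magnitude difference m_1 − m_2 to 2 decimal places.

-7.83

L_1/L_2 = (16.0)²(2.40)⁴ = 8493.
F_1/F_2 = (L_1/L_2)/(d_1/d_2)² = 8493/6.250 = 1359.
m_1 − m_2 = −2.5 log₁₀(1359) = -7.83.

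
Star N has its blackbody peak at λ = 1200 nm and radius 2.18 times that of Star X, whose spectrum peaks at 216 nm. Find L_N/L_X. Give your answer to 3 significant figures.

0.00499

Wien's law gives T ∝ 1/λ_max, so T_N/T_X = λ_X/λ_N = 216/1200 = 0.1800.
Then L ∝ R²T⁴ gives L_N/L_X = (2.18)² × (0.1800)⁴ = 4.752 × 0.001050 = 0.004989.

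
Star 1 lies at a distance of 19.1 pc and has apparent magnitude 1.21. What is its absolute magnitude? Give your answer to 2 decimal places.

-0.20

M = m − 5 log₁₀(d/10 pc) = 1.21 − 5 log₁₀(19.1/10)
  = 1.21 − 5 × 0.281 = 1.21 − 1.41 = -0.20.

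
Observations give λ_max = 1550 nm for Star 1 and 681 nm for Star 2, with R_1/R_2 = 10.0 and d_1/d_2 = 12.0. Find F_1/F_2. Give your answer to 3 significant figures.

Wien's law: T_1/T_2 = λ_2/λ_1 = 681/1550 = 0.4394.
L_1/L_2 = (R_1/R_2)²(T_1/T_2)⁴ = (10.0)²(0.4394)⁴ = 3.726.
F_1/F_2 = (L_1/L_2)/(d_1/d_2)² = 3.726/(12.0)² = 0.02588.

0.0259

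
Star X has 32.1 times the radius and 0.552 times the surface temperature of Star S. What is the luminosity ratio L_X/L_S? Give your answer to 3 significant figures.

From the Stefan–Boltzmann law, L ∝ R²T⁴, so
L_X/L_S = (R_X/R_S)² (T_X/T_S)⁴ = (32.1)² × (0.552)⁴ = 1030 × 0.09284 = 95.67.

95.7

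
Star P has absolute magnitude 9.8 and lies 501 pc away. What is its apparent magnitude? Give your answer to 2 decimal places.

18.30

m = M + 5 log₁₀(d/10 pc) = 9.8 + 5 log₁₀(501/10)
  = 9.8 + 5 × 1.700 = 9.8 + 8.50 = 18.30.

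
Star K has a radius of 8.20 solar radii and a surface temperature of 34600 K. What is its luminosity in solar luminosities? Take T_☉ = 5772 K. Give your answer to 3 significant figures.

8.68×10^4 solar luminosities

L/L_☉ = (R/R_☉)² (T/T_☉)⁴ = (8.20)² × (34600/5772)⁴
       = 67.24 × (5.994)⁴ = 67.24 × 1291 = 8.682×10^4.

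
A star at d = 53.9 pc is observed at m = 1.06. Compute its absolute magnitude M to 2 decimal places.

M = m − 5 log₁₀(d/10 pc) = 1.06 − 5 log₁₀(53.9/10)
  = 1.06 − 5 × 0.732 = 1.06 − 3.66 = -2.60.

-2.60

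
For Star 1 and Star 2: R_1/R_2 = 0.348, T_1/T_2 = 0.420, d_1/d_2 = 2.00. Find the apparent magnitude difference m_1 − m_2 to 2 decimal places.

7.56

L_1/L_2 = (0.348)²(0.420)⁴ = 0.003768.
F_1/F_2 = (L_1/L_2)/(d_1/d_2)² = 0.003768/4.000 = 9.421×10^-4.
m_1 − m_2 = −2.5 log₁₀(9.421×10^-4) = 7.56.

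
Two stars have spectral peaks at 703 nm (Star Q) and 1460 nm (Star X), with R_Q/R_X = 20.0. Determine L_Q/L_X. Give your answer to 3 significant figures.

7.44×10^3

Wien's law gives T ∝ 1/λ_max, so T_Q/T_X = λ_X/λ_Q = 1460/703 = 2.077.
Then L ∝ R²T⁴ gives L_Q/L_X = (20.0)² × (2.077)⁴ = 400.0 × 18.60 = 7441.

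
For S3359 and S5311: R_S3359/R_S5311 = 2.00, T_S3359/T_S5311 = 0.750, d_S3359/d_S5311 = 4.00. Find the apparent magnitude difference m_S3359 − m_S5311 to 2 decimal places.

L_S3359/L_S5311 = (2.00)²(0.750)⁴ = 1.266.
F_S3359/F_S5311 = (L_S3359/L_S5311)/(d_S3359/d_S5311)² = 1.266/16.00 = 0.07910.
m_S3359 − m_S5311 = −2.5 log₁₀(0.07910) = 2.75.

2.75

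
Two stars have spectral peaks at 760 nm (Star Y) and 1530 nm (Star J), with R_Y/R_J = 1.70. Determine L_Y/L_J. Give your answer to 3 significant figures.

Wien's law gives T ∝ 1/λ_max, so T_Y/T_J = λ_J/λ_Y = 1530/760 = 2.013.
Then L ∝ R²T⁴ gives L_Y/L_J = (1.70)² × (2.013)⁴ = 2.890 × 16.43 = 47.47.

47.5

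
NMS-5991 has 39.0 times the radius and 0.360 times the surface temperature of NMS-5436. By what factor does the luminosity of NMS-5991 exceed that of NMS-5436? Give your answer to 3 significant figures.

25.5

From the Stefan–Boltzmann law, L ∝ R²T⁴, so
L_NMS-5991/L_NMS-5436 = (R_NMS-5991/R_NMS-5436)² (T_NMS-5991/T_NMS-5436)⁴ = (39.0)² × (0.360)⁴ = 1521 × 0.01680 = 25.55.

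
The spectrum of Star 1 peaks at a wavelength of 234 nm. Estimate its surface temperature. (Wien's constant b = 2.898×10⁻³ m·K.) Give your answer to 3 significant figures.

1.24×10^4 K

T = b/λ_max = 2.898×10⁻³ / (234×10⁻⁹) = 1.238×10^4 K.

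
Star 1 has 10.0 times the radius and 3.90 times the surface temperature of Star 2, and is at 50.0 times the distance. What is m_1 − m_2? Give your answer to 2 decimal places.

-2.42

L_1/L_2 = (10.0)²(3.90)⁴ = 2.313×10^4.
F_1/F_2 = (L_1/L_2)/(d_1/d_2)² = 2.313×10^4/2500 = 9.254.
m_1 − m_2 = −2.5 log₁₀(9.254) = -2.42.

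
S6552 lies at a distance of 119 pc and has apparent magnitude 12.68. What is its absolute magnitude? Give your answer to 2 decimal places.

7.30

M = m − 5 log₁₀(d/10 pc) = 12.68 − 5 log₁₀(119/10)
  = 12.68 − 5 × 1.076 = 12.68 − 5.38 = 7.30.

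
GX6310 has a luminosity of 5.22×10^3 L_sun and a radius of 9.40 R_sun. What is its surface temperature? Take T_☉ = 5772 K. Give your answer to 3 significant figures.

T/T_☉ = (L/L_☉)^(1/4) / (R/R_☉)^(1/2)
T = 5772 × (5.22×10^3)^(1/4) / √(9.40) = 5772 × 8.500 / 3.066 = 1.600×10^4 K.

1.60×10^4 K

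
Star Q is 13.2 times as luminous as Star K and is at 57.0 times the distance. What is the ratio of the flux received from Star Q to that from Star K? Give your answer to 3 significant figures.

F = L/(4πd²), so F_Q/F_K = (L_Q/L_K) / (d_Q/d_K)²
= 13.2 / (57.0)² = 13.2 / 3249 = 0.004063.

0.00406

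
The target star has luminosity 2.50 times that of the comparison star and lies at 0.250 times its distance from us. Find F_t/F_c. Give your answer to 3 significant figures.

F = L/(4πd²), so F_t/F_c = (L_t/L_c) / (d_t/d_c)²
= 2.50 / (0.250)² = 2.50 / 0.06250 = 40.00.

40.0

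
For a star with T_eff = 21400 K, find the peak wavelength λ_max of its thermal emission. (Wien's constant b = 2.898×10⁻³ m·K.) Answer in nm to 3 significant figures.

λ_max = b/T = 2.898×10⁻³ / 21400 = 1.35×10^-7 m = 135.4 nm.

135 nm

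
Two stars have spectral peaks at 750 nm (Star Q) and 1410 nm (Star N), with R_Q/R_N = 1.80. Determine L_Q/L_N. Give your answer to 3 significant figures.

40.5

Wien's law gives T ∝ 1/λ_max, so T_Q/T_N = λ_N/λ_Q = 1410/750 = 1.880.
Then L ∝ R²T⁴ gives L_Q/L_N = (1.80)² × (1.880)⁴ = 3.240 × 12.49 = 40.47.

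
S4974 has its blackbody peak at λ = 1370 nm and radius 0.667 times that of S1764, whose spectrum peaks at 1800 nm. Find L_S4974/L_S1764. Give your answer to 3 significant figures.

1.33

Wien's law gives T ∝ 1/λ_max, so T_S4974/T_S1764 = λ_S1764/λ_S4974 = 1800/1370 = 1.314.
Then L ∝ R²T⁴ gives L_S4974/L_S1764 = (0.667)² × (1.314)⁴ = 0.4449 × 2.980 = 1.326.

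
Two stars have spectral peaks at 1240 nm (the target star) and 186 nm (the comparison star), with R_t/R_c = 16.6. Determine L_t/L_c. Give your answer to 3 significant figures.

Wien's law gives T ∝ 1/λ_max, so T_t/T_c = λ_c/λ_t = 186/1240 = 0.1500.
Then L ∝ R²T⁴ gives L_t/L_c = (16.6)² × (0.1500)⁴ = 275.6 × 5.062×10^-4 = 0.1395.

0.140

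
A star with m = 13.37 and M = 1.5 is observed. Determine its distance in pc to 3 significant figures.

m − M = 5 log₁₀(d/10 pc)
13.37 − (1.5) = 11.87 = 5 log₁₀(d/10)
d = 10 × 10^(11.87/5) = 10 × 10^2.374 = 2366 pc.

2.37×10^3 pc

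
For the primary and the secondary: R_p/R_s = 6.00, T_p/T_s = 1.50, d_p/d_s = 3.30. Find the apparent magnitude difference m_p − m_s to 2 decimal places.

-3.06

L_p/L_s = (6.00)²(1.50)⁴ = 182.2.
F_p/F_s = (L_p/L_s)/(d_p/d_s)² = 182.2/10.89 = 16.74.
m_p − m_s = −2.5 log₁₀(16.74) = -3.06.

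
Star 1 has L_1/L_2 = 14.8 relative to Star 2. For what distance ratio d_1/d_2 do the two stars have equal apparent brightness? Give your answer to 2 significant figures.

3.8

Equal flux requires L_1/d_1² = L_2/d_2², so d_1/d_2 = √(L_1/L_2)
= √(14.8) = 3.847.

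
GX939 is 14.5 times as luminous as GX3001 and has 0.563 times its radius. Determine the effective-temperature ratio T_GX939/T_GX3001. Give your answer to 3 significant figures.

L ∝ R²T⁴ gives T ∝ (L/R²)^(1/4), so
T_GX939/T_GX3001 = (14.5 / 0.563²)^(1/4) = (45.75)^(1/4) = 2.601.

2.60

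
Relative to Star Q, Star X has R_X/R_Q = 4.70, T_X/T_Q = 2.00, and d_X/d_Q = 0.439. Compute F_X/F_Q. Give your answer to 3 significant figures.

L_X/L_Q = (R_X/R_Q)²(T_X/T_Q)⁴ = (4.70)² × (2.00)⁴ = 353.4.
F_X/F_Q = (L_X/L_Q)/(d_X/d_Q)² = 353.4 / (0.439)² = 1834.

1.83×10^3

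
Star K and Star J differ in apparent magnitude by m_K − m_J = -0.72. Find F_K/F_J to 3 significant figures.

F_K/F_J = 10^(−(m_K − m_J)/2.5) = 10^(0.72/2.5) = 10^0.288 = 1.941.

1.94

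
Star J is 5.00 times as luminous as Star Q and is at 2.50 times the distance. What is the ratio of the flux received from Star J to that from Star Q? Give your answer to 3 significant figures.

0.800

F = L/(4πd²), so F_J/F_Q = (L_J/L_Q) / (d_J/d_Q)²
= 5.00 / (2.50)² = 5.00 / 6.250 = 0.8000.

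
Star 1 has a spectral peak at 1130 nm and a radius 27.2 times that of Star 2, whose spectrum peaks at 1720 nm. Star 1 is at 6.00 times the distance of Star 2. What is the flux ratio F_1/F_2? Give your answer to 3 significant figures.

Wien's law: T_1/T_2 = λ_2/λ_1 = 1720/1130 = 1.522.
L_1/L_2 = (R_1/R_2)²(T_1/T_2)⁴ = (27.2)²(1.522)⁴ = 3971.
F_1/F_2 = (L_1/L_2)/(d_1/d_2)² = 3971/(6.00)² = 110.3.

110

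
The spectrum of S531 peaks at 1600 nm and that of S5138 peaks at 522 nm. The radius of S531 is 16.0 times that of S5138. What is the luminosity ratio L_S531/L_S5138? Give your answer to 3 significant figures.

2.90

Wien's law gives T ∝ 1/λ_max, so T_S531/T_S5138 = λ_S5138/λ_S531 = 522/1600 = 0.3262.
Then L ∝ R²T⁴ gives L_S531/L_S5138 = (16.0)² × (0.3262)⁴ = 256.0 × 0.01133 = 2.900.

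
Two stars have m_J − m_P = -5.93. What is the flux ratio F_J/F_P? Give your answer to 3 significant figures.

F_J/F_P = 10^(−(m_J − m_P)/2.5) = 10^(5.93/2.5) = 10^2.372 = 235.5.

236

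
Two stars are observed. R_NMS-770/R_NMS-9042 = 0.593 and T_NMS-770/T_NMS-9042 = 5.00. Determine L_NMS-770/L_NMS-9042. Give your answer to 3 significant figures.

220

From the Stefan–Boltzmann law, L ∝ R²T⁴, so
L_NMS-770/L_NMS-9042 = (R_NMS-770/R_NMS-9042)² (T_NMS-770/T_NMS-9042)⁴ = (0.593)² × (5.00)⁴ = 0.3516 × 625.0 = 219.8.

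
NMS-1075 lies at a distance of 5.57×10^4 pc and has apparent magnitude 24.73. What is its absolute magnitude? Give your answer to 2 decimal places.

6.00

M = m − 5 log₁₀(d/10 pc) = 24.73 − 5 log₁₀(5.57×10^4/10)
  = 24.73 − 5 × 3.746 = 24.73 − 18.73 = 6.00.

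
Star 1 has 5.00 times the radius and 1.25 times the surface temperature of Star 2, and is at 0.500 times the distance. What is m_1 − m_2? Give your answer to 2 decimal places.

L_1/L_2 = (5.00)²(1.25)⁴ = 61.04.
F_1/F_2 = (L_1/L_2)/(d_1/d_2)² = 61.04/0.2500 = 244.1.
m_1 − m_2 = −2.5 log₁₀(244.1) = -5.97.

-5.97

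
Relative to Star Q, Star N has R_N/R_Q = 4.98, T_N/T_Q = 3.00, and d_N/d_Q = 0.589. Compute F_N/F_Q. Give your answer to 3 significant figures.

L_N/L_Q = (R_N/R_Q)²(T_N/T_Q)⁴ = (4.98)² × (3.00)⁴ = 2009.
F_N/F_Q = (L_N/L_Q)/(d_N/d_Q)² = 2009 / (0.589)² = 5790.

5.79×10^3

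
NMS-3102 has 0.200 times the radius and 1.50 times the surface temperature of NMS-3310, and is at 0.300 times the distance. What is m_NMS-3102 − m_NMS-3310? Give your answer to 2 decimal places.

-0.88

L_NMS-3102/L_NMS-3310 = (0.200)²(1.50)⁴ = 0.2025.
F_NMS-3102/F_NMS-3310 = (L_NMS-3102/L_NMS-3310)/(d_NMS-3102/d_NMS-3310)² = 0.2025/0.09000 = 2.250.
m_NMS-3102 − m_NMS-3310 = −2.5 log₁₀(2.250) = -0.88.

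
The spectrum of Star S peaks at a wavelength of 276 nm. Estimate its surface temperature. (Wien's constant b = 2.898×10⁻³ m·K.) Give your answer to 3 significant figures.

1.05×10^4 K

T = b/λ_max = 2.898×10⁻³ / (276×10⁻⁹) = 1.050×10^4 K.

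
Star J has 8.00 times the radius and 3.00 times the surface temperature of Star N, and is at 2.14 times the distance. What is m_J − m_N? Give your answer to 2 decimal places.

L_J/L_N = (8.00)²(3.00)⁴ = 5184.
F_J/F_N = (L_J/L_N)/(d_J/d_N)² = 5184/4.580 = 1132.
m_J − m_N = −2.5 log₁₀(1132) = -7.63.

-7.63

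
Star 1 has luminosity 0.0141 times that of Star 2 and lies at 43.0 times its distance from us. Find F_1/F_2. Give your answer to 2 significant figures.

F = L/(4πd²), so F_1/F_2 = (L_1/L_2) / (d_1/d_2)²
= 0.0141 / (43.0)² = 0.0141 / 1849 = 7.626×10^-6.

7.6×10^-6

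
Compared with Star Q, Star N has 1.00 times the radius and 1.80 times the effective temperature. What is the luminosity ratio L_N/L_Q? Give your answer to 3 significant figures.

10.5

From the Stefan–Boltzmann law, L ∝ R²T⁴, so
L_N/L_Q = (R_N/R_Q)² (T_N/T_Q)⁴ = (1.00)² × (1.80)⁴ = 1.000 × 10.50 = 10.50.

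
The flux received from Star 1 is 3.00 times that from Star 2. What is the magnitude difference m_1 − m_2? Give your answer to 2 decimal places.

-1.19

m_1 − m_2 = −2.5 log₁₀(F_1/F_2) = −2.5 log₁₀(3.00) = −2.5 × (0.477) = -1.193.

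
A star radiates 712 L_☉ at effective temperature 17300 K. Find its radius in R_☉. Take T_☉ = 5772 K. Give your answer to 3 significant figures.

2.97 R_☉

R/R_☉ = √(L/L_☉) / (T/T_☉)² = √(712) / (2.997)²
       = 26.68 / 8.983 = 2.970.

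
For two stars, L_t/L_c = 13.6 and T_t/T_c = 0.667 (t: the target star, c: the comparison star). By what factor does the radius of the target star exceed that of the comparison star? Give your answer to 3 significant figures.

8.29

L ∝ R²T⁴ gives R ∝ √L / T², so
R_t/R_c = √(13.6) / (0.667)² = 3.688 / 0.4449 = 8.289.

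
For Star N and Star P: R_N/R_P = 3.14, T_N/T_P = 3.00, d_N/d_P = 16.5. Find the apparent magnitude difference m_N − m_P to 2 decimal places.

L_N/L_P = (3.14)²(3.00)⁴ = 798.6.
F_N/F_P = (L_N/L_P)/(d_N/d_P)² = 798.6/272.2 = 2.933.
m_N − m_P = −2.5 log₁₀(2.933) = -1.17.

-1.17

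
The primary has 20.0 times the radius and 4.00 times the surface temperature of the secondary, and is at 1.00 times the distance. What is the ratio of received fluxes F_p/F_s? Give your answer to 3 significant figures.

1.02×10^5

L_p/L_s = (R_p/R_s)²(T_p/T_s)⁴ = (20.0)² × (4.00)⁴ = 1.024×10^5.
F_p/F_s = (L_p/L_s)/(d_p/d_s)² = 1.024×10^5 / (1.00)² = 1.024×10^5.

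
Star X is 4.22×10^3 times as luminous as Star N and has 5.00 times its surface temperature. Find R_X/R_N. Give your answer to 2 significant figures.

L ∝ R²T⁴ gives R ∝ √L / T², so
R_X/R_N = √(4.22×10^3) / (5.00)² = 64.96 / 25.00 = 2.598.

2.6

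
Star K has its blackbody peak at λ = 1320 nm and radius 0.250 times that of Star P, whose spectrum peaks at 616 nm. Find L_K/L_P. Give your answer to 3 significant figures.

0.00296

Wien's law gives T ∝ 1/λ_max, so T_K/T_P = λ_P/λ_K = 616/1320 = 0.4667.
Then L ∝ R²T⁴ gives L_K/L_P = (0.250)² × (0.4667)⁴ = 0.06250 × 0.04743 = 0.002964.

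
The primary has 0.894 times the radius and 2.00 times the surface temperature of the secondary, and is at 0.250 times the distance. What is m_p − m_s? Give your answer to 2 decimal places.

-5.78

L_p/L_s = (0.894)²(2.00)⁴ = 12.79.
F_p/F_s = (L_p/L_s)/(d_p/d_s)² = 12.79/0.06250 = 204.6.
m_p − m_s = −2.5 log₁₀(204.6) = -5.78.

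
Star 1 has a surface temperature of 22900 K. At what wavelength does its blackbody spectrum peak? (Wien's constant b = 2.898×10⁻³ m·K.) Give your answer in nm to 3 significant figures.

λ_max = b/T = 2.898×10⁻³ / 22900 = 1.27×10^-7 m = 126.6 nm.

127 nm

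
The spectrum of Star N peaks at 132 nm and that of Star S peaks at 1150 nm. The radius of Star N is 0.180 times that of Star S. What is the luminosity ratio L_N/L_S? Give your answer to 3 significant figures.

187

Wien's law gives T ∝ 1/λ_max, so T_N/T_S = λ_S/λ_N = 1150/132 = 8.712.
Then L ∝ R²T⁴ gives L_N/L_S = (0.180)² × (8.712)⁴ = 0.03240 × 5761 = 186.7.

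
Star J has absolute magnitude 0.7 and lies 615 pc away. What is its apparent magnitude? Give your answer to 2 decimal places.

9.64

m = M + 5 log₁₀(d/10 pc) = 0.7 + 5 log₁₀(615/10)
  = 0.7 + 5 × 1.789 = 0.7 + 8.94 = 9.64.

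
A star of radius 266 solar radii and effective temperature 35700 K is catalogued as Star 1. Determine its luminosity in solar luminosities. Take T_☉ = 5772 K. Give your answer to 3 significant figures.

1.04×10^8 solar luminosities

L/L_☉ = (R/R_☉)² (T/T_☉)⁴ = (266)² × (35700/5772)⁴
       = 7.076×10^4 × (6.185)⁴ = 7.076×10^4 × 1463 = 1.035×10^8.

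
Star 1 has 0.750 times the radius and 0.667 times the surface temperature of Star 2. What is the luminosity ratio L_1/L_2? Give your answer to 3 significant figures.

From the Stefan–Boltzmann law, L ∝ R²T⁴, so
L_1/L_2 = (R_1/R_2)² (T_1/T_2)⁴ = (0.750)² × (0.667)⁴ = 0.5625 × 0.1979 = 0.1113.

0.111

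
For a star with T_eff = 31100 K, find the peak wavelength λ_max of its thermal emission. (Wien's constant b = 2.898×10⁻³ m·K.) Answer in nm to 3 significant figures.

93.2 nm

λ_max = b/T = 2.898×10⁻³ / 31100 = 9.32×10^-8 m = 93.18 nm.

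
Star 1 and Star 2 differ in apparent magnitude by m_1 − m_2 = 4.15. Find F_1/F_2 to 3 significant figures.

F_1/F_2 = 10^(−(m_1 − m_2)/2.5) = 10^(-4.15/2.5) = 10^-1.660 = 0.02188.

0.0219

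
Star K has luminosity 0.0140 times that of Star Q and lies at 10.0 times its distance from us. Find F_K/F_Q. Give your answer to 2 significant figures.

1.4×10^-4

F = L/(4πd²), so F_K/F_Q = (L_K/L_Q) / (d_K/d_Q)²
= 0.0140 / (10.0)² = 0.0140 / 100.0 = 1.400×10^-4.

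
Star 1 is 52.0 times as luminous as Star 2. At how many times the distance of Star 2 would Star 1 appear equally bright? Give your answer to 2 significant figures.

Equal flux requires L_1/d_1² = L_2/d_2², so d_1/d_2 = √(L_1/L_2)
= √(52.0) = 7.211.

7.2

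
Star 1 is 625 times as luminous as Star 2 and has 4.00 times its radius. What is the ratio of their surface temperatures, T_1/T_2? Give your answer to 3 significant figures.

L ∝ R²T⁴ gives T ∝ (L/R²)^(1/4), so
T_1/T_2 = (625 / 4.00²)^(1/4) = (39.06)^(1/4) = 2.500.

2.50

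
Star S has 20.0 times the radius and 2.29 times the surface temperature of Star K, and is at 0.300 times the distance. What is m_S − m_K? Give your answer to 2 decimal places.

-12.72

L_S/L_K = (20.0)²(2.29)⁴ = 1.100×10^4.
F_S/F_K = (L_S/L_K)/(d_S/d_K)² = 1.100×10^4/0.09000 = 1.222×10^5.
m_S − m_K = −2.5 log₁₀(1.222×10^5) = -12.72.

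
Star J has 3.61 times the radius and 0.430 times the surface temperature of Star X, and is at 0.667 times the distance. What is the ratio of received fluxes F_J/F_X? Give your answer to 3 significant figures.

1.00

L_J/L_X = (R_J/R_X)²(T_J/T_X)⁴ = (3.61)² × (0.430)⁴ = 0.4455.
F_J/F_X = (L_J/L_X)/(d_J/d_X)² = 0.4455 / (0.667)² = 1.001.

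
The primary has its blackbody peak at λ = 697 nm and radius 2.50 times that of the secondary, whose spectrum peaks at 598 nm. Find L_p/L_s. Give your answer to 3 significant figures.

Wien's law gives T ∝ 1/λ_max, so T_p/T_s = λ_s/λ_p = 598/697 = 0.8580.
Then L ∝ R²T⁴ gives L_p/L_s = (2.50)² × (0.8580)⁴ = 6.250 × 0.5418 = 3.387.

3.39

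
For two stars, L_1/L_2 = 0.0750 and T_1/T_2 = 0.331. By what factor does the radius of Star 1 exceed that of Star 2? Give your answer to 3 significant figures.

L ∝ R²T⁴ gives R ∝ √L / T², so
R_1/R_2 = √(0.0750) / (0.331)² = 0.2739 / 0.1096 = 2.500.

2.50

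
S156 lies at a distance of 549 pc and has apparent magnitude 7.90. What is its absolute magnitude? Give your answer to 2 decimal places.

M = m − 5 log₁₀(d/10 pc) = 7.90 − 5 log₁₀(549/10)
  = 7.90 − 5 × 1.740 = 7.90 − 8.70 = -0.80.

-0.80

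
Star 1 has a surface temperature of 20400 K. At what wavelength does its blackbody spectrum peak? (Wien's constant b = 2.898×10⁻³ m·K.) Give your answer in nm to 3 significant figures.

142 nm

λ_max = b/T = 2.898×10⁻³ / 20400 = 1.42×10^-7 m = 142.1 nm.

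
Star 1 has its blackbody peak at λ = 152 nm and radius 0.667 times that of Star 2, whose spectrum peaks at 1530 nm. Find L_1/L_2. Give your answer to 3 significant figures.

Wien's law gives T ∝ 1/λ_max, so T_1/T_2 = λ_2/λ_1 = 1530/152 = 10.07.
Then L ∝ R²T⁴ gives L_1/L_2 = (0.667)² × (10.07)⁴ = 0.4449 × 1.027×10^4 = 4567.

4.57×10^3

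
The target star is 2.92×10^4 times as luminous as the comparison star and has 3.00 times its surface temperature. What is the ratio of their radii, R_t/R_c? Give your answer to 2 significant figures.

19

L ∝ R²T⁴ gives R ∝ √L / T², so
R_t/R_c = √(2.92×10^4) / (3.00)² = 170.9 / 9.000 = 18.99.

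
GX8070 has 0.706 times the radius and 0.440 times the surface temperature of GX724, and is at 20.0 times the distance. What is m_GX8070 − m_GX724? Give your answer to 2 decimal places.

10.83

L_GX8070/L_GX724 = (0.706)²(0.440)⁴ = 0.01868.
F_GX8070/F_GX724 = (L_GX8070/L_GX724)/(d_GX8070/d_GX724)² = 0.01868/400.0 = 4.670×10^-5.
m_GX8070 − m_GX724 = −2.5 log₁₀(4.670×10^-5) = 10.83.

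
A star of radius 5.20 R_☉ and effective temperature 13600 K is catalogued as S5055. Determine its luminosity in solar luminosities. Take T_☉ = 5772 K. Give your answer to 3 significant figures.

L/L_☉ = (R/R_☉)² (T/T_☉)⁴ = (5.20)² × (13600/5772)⁴
       = 27.04 × (2.356)⁴ = 27.04 × 30.82 = 833.4.

833 solar luminosities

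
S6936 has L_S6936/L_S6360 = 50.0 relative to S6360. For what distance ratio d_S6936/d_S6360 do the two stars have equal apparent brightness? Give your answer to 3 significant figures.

Equal flux requires L_S6936/d_S6936² = L_S6360/d_S6360², so d_S6936/d_S6360 = √(L_S6936/L_S6360)
= √(50.0) = 7.071.

7.07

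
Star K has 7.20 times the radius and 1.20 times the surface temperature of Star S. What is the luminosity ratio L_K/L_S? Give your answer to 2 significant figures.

From the Stefan–Boltzmann law, L ∝ R²T⁴, so
L_K/L_S = (R_K/R_S)² (T_K/T_S)⁴ = (7.20)² × (1.20)⁴ = 51.84 × 2.074 = 107.5.

1.1×10^2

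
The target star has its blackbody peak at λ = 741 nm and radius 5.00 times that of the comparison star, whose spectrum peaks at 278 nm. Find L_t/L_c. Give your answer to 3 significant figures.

0.495

Wien's law gives T ∝ 1/λ_max, so T_t/T_c = λ_c/λ_t = 278/741 = 0.3752.
Then L ∝ R²T⁴ gives L_t/L_c = (5.00)² × (0.3752)⁴ = 25.00 × 0.01981 = 0.4953.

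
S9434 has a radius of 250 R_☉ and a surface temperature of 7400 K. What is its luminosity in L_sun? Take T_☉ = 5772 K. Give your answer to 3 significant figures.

1.69×10^5 L_sun

L/L_☉ = (R/R_☉)² (T/T_☉)⁴ = (250)² × (7400/5772)⁴
       = 6.250×10^4 × (1.282)⁴ = 6.250×10^4 × 2.702 = 1.689×10^5.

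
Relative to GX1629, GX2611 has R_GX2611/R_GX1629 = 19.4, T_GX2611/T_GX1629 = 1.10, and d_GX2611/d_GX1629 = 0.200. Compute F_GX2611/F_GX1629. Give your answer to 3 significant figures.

L_GX2611/L_GX1629 = (R_GX2611/R_GX1629)²(T_GX2611/T_GX1629)⁴ = (19.4)² × (1.10)⁴ = 551.0.
F_GX2611/F_GX1629 = (L_GX2611/L_GX1629)/(d_GX2611/d_GX1629)² = 551.0 / (0.200)² = 1.378×10^4.

1.38×10^4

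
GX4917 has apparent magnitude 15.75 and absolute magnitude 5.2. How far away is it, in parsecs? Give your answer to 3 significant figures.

m − M = 5 log₁₀(d/10 pc)
15.75 − (5.2) = 10.55 = 5 log₁₀(d/10)
d = 10 × 10^(10.55/5) = 10 × 10^2.110 = 1288 pc.

1.29×10^3 pc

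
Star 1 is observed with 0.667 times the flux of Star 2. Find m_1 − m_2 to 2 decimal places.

0.44

m_1 − m_2 = −2.5 log₁₀(F_1/F_2) = −2.5 log₁₀(0.667) = −2.5 × (-0.176) = 0.440.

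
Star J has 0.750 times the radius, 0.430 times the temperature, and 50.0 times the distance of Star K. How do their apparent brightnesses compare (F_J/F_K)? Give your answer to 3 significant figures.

7.69×10^-6

L_J/L_K = (R_J/R_K)²(T_J/T_K)⁴ = (0.750)² × (0.430)⁴ = 0.01923.
F_J/F_K = (L_J/L_K)/(d_J/d_K)² = 0.01923 / (50.0)² = 7.692×10^-6.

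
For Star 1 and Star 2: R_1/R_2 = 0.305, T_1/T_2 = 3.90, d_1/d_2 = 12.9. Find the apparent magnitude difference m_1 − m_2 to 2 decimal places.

2.22

L_1/L_2 = (0.305)²(3.90)⁴ = 21.52.
F_1/F_2 = (L_1/L_2)/(d_1/d_2)² = 21.52/166.4 = 0.1293.
m_1 − m_2 = −2.5 log₁₀(0.1293) = 2.22.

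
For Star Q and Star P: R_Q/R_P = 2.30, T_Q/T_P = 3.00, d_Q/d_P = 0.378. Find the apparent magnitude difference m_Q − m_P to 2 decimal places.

L_Q/L_P = (2.30)²(3.00)⁴ = 428.5.
F_Q/F_P = (L_Q/L_P)/(d_Q/d_P)² = 428.5/0.1429 = 2999.
m_Q − m_P = −2.5 log₁₀(2999) = -8.69.

-8.69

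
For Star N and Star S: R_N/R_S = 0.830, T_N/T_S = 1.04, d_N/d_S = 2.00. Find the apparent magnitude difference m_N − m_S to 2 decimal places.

L_N/L_S = (0.830)²(1.04)⁴ = 0.8059.
F_N/F_S = (L_N/L_S)/(d_N/d_S)² = 0.8059/4.000 = 0.2015.
m_N − m_S = −2.5 log₁₀(0.2015) = 1.74.

1.74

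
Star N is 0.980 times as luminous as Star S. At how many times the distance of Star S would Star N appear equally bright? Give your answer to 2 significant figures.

0.99

Equal flux requires L_N/d_N² = L_S/d_S², so d_N/d_S = √(L_N/L_S)
= √(0.980) = 0.9899.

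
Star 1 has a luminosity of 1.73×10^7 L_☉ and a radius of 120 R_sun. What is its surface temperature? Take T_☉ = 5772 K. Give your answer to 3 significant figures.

T/T_☉ = (L/L_☉)^(1/4) / (R/R_☉)^(1/2)
T = 5772 × (1.73×10^7)^(1/4) / √(120) = 5772 × 64.49 / 10.95 = 3.398×10^4 K.

3.40×10^4 K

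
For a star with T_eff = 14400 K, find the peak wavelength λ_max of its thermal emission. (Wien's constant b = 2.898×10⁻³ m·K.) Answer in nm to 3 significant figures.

201 nm

λ_max = b/T = 2.898×10⁻³ / 14400 = 2.01×10^-7 m = 201.2 nm.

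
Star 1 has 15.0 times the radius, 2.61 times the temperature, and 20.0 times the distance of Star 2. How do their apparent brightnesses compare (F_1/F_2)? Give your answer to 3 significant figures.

26.1

L_1/L_2 = (R_1/R_2)²(T_1/T_2)⁴ = (15.0)² × (2.61)⁴ = 1.044×10^4.
F_1/F_2 = (L_1/L_2)/(d_1/d_2)² = 1.044×10^4 / (20.0)² = 26.10.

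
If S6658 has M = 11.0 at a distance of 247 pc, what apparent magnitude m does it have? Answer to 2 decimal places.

m = M + 5 log₁₀(d/10 pc) = 11.0 + 5 log₁₀(247/10)
  = 11.0 + 5 × 1.393 = 11.0 + 6.96 = 17.96.

17.96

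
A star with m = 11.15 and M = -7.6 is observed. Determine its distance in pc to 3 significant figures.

5.62×10^4 pc

m − M = 5 log₁₀(d/10 pc)
11.15 − (-7.6) = 18.75 = 5 log₁₀(d/10)
d = 10 × 10^(18.75/5) = 10 × 10^3.750 = 5.623×10^4 pc.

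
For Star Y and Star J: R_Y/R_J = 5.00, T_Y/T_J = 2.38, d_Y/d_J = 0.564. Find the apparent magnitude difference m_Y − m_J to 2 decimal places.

-8.50

L_Y/L_J = (5.00)²(2.38)⁴ = 802.1.
F_Y/F_J = (L_Y/L_J)/(d_Y/d_J)² = 802.1/0.3181 = 2522.
m_Y − m_J = −2.5 log₁₀(2522) = -8.50.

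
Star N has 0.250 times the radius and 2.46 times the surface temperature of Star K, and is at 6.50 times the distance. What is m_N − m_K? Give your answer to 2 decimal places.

3.17

L_N/L_K = (0.250)²(2.46)⁴ = 2.289.
F_N/F_K = (L_N/L_K)/(d_N/d_K)² = 2.289/42.25 = 0.05417.
m_N − m_K = −2.5 log₁₀(0.05417) = 3.17.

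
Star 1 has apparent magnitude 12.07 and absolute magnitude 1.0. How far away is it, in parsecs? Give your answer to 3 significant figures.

m − M = 5 log₁₀(d/10 pc)
12.07 − (1.0) = 11.07 = 5 log₁₀(d/10)
d = 10 × 10^(11.07/5) = 10 × 10^2.214 = 1637 pc.

1.64×10^3 pc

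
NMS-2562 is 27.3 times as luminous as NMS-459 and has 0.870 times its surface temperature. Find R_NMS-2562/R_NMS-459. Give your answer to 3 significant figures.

6.90

L ∝ R²T⁴ gives R ∝ √L / T², so
R_NMS-2562/R_NMS-459 = √(27.3) / (0.870)² = 5.225 / 0.7569 = 6.903.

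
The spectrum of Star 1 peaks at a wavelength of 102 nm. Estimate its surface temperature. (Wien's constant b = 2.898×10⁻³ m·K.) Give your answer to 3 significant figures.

2.84×10^4 K

T = b/λ_max = 2.898×10⁻³ / (102×10⁻⁹) = 2.841×10^4 K.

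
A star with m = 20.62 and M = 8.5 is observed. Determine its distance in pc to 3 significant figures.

m − M = 5 log₁₀(d/10 pc)
20.62 − (8.5) = 12.12 = 5 log₁₀(d/10)
d = 10 × 10^(12.12/5) = 10 × 10^2.424 = 2655 pc.

2.65×10^3 pc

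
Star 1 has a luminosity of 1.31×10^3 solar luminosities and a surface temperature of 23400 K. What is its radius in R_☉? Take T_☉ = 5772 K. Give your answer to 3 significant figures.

R/R_☉ = √(L/L_☉) / (T/T_☉)² = √(1.31×10^3) / (4.054)²
       = 36.19 / 16.44 = 2.202.

2.20 R_☉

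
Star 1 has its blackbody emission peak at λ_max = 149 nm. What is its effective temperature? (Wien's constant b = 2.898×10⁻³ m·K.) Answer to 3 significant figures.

T = b/λ_max = 2.898×10⁻³ / (149×10⁻⁹) = 1.945×10^4 K.

1.94×10^4 K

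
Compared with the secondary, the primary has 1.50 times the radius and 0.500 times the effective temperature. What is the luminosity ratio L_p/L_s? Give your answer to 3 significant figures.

From the Stefan–Boltzmann law, L ∝ R²T⁴, so
L_p/L_s = (R_p/R_s)² (T_p/T_s)⁴ = (1.50)² × (0.500)⁴ = 2.250 × 0.06250 = 0.1406.

0.141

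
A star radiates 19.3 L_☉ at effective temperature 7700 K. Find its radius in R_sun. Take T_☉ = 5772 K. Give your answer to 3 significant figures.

R/R_☉ = √(L/L_☉) / (T/T_☉)² = √(19.3) / (1.334)²
       = 4.393 / 1.780 = 2.469.

2.47 R_sun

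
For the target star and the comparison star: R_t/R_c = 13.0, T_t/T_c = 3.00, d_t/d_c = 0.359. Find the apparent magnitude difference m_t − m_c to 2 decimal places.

L_t/L_c = (13.0)²(3.00)⁴ = 1.369×10^4.
F_t/F_c = (L_t/L_c)/(d_t/d_c)² = 1.369×10^4/0.1289 = 1.062×10^5.
m_t − m_c = −2.5 log₁₀(1.062×10^5) = -12.57.

-12.57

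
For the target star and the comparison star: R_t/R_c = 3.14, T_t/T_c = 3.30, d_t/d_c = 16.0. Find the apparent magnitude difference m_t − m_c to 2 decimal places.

-1.65

L_t/L_c = (3.14)²(3.30)⁴ = 1169.
F_t/F_c = (L_t/L_c)/(d_t/d_c)² = 1169/256.0 = 4.567.
m_t − m_c = −2.5 log₁₀(4.567) = -1.65.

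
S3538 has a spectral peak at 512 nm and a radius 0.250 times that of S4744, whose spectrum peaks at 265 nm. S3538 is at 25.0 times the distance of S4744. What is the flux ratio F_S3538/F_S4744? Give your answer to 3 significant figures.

Wien's law: T_S3538/T_S4744 = λ_S4744/λ_S3538 = 265/512 = 0.5176.
L_S3538/L_S4744 = (R_S3538/R_S4744)²(T_S3538/T_S4744)⁴ = (0.250)²(0.5176)⁴ = 0.004485.
F_S3538/F_S4744 = (L_S3538/L_S4744)/(d_S3538/d_S4744)² = 0.004485/(25.0)² = 7.176×10^-6.

7.18×10^-6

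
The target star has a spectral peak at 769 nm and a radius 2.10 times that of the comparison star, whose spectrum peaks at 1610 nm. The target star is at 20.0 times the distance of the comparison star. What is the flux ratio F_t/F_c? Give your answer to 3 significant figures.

Wien's law: T_t/T_c = λ_c/λ_t = 1610/769 = 2.094.
L_t/L_c = (R_t/R_c)²(T_t/T_c)⁴ = (2.10)²(2.094)⁴ = 84.73.
F_t/F_c = (L_t/L_c)/(d_t/d_c)² = 84.73/(20.0)² = 0.2118.

0.212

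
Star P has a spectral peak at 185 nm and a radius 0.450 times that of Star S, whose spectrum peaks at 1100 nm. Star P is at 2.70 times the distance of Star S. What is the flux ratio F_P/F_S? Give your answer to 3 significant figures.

34.7

Wien's law: T_P/T_S = λ_S/λ_P = 1100/185 = 5.946.
L_P/L_S = (R_P/R_S)²(T_P/T_S)⁴ = (0.450)²(5.946)⁴ = 253.1.
F_P/F_S = (L_P/L_S)/(d_P/d_S)² = 253.1/(2.70)² = 34.72.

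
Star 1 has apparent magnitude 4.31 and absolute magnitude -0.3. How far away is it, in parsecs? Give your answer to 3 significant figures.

83.6 pc

m − M = 5 log₁₀(d/10 pc)
4.31 − (-0.3) = 4.61 = 5 log₁₀(d/10)
d = 10 × 10^(4.61/5) = 10 × 10^0.922 = 83.56 pc.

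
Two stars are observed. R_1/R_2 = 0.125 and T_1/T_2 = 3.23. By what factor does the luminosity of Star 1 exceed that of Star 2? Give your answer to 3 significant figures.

From the Stefan–Boltzmann law, L ∝ R²T⁴, so
L_1/L_2 = (R_1/R_2)² (T_1/T_2)⁴ = (0.125)² × (3.23)⁴ = 0.01562 × 108.8 = 1.701.

1.70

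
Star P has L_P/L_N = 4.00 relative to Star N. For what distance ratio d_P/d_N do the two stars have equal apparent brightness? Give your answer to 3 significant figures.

2.00

Equal flux requires L_P/d_P² = L_N/d_N², so d_P/d_N = √(L_P/L_N)
= √(4.00) = 2.000.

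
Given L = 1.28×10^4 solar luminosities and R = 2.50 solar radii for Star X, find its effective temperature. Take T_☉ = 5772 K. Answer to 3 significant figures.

3.88×10^4 K

T/T_☉ = (L/L_☉)^(1/4) / (R/R_☉)^(1/2)
T = 5772 × (1.28×10^4)^(1/4) / √(2.50) = 5772 × 10.64 / 1.581 = 3.883×10^4 K.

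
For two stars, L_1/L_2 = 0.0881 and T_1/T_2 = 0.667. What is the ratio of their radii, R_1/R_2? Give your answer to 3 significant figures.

L ∝ R²T⁴ gives R ∝ √L / T², so
R_1/R_2 = √(0.0881) / (0.667)² = 0.2968 / 0.4449 = 0.6672.

0.667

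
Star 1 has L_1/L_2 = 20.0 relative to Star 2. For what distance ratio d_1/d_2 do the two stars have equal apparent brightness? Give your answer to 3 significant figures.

Equal flux requires L_1/d_1² = L_2/d_2², so d_1/d_2 = √(L_1/L_2)
= √(20.0) = 4.472.

4.47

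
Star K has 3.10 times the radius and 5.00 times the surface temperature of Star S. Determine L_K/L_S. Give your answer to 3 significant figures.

From the Stefan–Boltzmann law, L ∝ R²T⁴, so
L_K/L_S = (R_K/R_S)² (T_K/T_S)⁴ = (3.10)² × (5.00)⁴ = 9.610 × 625.0 = 6006.

6.01×10^3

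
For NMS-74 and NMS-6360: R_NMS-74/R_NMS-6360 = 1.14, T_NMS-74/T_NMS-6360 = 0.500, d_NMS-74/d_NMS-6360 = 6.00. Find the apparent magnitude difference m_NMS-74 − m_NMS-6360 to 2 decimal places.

6.62

L_NMS-74/L_NMS-6360 = (1.14)²(0.500)⁴ = 0.08122.
F_NMS-74/F_NMS-6360 = (L_NMS-74/L_NMS-6360)/(d_NMS-74/d_NMS-6360)² = 0.08122/36.00 = 0.002256.
m_NMS-74 − m_NMS-6360 = −2.5 log₁₀(0.002256) = 6.62.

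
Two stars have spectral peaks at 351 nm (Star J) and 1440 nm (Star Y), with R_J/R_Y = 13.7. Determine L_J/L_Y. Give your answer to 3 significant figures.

Wien's law gives T ∝ 1/λ_max, so T_J/T_Y = λ_Y/λ_J = 1440/351 = 4.103.
Then L ∝ R²T⁴ gives L_J/L_Y = (13.7)² × (4.103)⁴ = 187.7 × 283.3 = 5.317×10^4.

5.32×10^4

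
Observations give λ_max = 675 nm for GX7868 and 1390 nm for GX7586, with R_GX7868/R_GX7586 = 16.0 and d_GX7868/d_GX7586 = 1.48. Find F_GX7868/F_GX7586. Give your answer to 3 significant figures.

2.10×10^3

Wien's law: T_GX7868/T_GX7586 = λ_GX7586/λ_GX7868 = 1390/675 = 2.059.
L_GX7868/L_GX7586 = (R_GX7868/R_GX7586)²(T_GX7868/T_GX7586)⁴ = (16.0)²(2.059)⁴ = 4603.
F_GX7868/F_GX7586 = (L_GX7868/L_GX7586)/(d_GX7868/d_GX7586)² = 4603/(1.48)² = 2102.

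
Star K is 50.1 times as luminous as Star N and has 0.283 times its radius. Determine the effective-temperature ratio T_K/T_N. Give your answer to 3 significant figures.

L ∝ R²T⁴ gives T ∝ (L/R²)^(1/4), so
T_K/T_N = (50.1 / 0.283²)^(1/4) = (625.6)^(1/4) = 5.001.

5.00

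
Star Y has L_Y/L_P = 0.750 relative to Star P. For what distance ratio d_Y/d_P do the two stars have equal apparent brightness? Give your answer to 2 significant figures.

0.87

Equal flux requires L_Y/d_Y² = L_P/d_P², so d_Y/d_P = √(L_Y/L_P)
= √(0.750) = 0.8660.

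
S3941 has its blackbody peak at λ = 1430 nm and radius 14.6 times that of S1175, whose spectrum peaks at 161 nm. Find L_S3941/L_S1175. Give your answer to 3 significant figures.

0.0343

Wien's law gives T ∝ 1/λ_max, so T_S3941/T_S1175 = λ_S1175/λ_S3941 = 161/1430 = 0.1126.
Then L ∝ R²T⁴ gives L_S3941/L_S1175 = (14.6)² × (0.1126)⁴ = 213.2 × 1.607×10^-4 = 0.03425.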